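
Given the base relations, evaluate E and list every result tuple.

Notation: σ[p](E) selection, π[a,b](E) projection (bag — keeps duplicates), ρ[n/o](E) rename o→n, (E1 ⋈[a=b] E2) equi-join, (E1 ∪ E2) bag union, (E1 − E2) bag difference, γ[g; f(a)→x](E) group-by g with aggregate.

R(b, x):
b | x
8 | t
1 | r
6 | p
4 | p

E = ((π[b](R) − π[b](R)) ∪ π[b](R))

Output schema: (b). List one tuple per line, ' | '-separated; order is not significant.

Per-node cardinality:
  R → 4
  π[b](R) → 4
  R → 4
  π[b](R) → 4
  (π[b](R) − π[b](R)) → 0
  R → 4
  π[b](R) → 4
  ((π[b](R) − π[b](R)) ∪ π[b](R)) → 4

== RESULT ==
b
1
4
6
8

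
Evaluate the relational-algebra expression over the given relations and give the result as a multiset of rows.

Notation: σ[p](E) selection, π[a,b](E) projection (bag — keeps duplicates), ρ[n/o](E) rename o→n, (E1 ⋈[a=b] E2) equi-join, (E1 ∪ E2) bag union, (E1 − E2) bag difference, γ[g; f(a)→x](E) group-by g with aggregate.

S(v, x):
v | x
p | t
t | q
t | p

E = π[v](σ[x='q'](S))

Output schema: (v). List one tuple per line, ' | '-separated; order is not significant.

Subexpression sizes:
  S → 3
  σ[x='q'](S) → 1
  π[v](σ[x='q'](S)) → 1

== RESULT ==
v
t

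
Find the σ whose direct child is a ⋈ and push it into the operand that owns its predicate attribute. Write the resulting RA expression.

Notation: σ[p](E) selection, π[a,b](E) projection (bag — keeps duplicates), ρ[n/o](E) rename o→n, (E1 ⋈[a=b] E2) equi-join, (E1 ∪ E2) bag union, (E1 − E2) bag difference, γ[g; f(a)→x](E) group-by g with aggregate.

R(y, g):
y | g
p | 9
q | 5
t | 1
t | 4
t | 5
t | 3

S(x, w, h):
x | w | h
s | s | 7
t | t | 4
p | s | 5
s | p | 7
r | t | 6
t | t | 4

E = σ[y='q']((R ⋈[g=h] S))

σ filters on y, owned by the left side.
E' = (σ[y='q'](R) ⋈[g=h] S)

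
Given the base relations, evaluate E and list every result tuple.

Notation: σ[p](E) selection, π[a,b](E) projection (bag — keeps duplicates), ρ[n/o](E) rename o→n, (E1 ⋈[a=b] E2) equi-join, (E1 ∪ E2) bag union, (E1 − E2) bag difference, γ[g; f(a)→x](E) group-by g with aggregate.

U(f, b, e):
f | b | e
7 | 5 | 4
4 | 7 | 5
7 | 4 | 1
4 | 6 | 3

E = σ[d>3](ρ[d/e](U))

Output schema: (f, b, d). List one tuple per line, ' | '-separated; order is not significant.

Subexpression sizes:
  U → 4
  ρ[d/e](U) → 4
  σ[d>3](ρ[d/e](U)) → 2

== RESULT ==
f | b | d
4 | 7 | 5
7 | 5 | 4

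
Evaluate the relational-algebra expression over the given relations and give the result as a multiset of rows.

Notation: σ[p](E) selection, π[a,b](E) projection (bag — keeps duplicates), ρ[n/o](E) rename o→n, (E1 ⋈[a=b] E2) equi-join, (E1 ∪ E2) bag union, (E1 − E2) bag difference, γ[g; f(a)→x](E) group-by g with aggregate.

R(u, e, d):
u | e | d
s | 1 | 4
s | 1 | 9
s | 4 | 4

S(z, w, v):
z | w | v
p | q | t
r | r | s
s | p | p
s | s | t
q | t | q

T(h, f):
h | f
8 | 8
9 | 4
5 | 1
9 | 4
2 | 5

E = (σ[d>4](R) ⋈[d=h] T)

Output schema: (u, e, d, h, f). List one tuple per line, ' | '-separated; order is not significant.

Stepwise |·|:
  R → 3
  σ[d>4](R) → 1
  T → 5
  (σ[d>4](R) ⋈[d=h] T) → 2

== RESULT ==
u | e | d | h | f
s | 1 | 9 | 9 | 4
s | 1 | 9 | 9 | 4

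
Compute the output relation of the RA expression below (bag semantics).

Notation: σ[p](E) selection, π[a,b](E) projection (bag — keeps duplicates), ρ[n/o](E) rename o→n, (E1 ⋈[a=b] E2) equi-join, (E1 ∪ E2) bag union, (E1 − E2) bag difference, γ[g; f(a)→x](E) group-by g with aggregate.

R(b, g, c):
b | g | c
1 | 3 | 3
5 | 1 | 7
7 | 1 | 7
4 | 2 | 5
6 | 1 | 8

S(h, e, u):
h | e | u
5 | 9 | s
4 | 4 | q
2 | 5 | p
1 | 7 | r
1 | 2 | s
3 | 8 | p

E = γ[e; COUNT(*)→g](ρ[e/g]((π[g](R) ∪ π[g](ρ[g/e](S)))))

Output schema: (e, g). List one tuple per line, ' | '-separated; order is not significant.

Stepwise |·|:
  R → 5
  π[g](R) → 5
  S → 6
  ρ[g/e](S) → 6
  π[g](ρ[g/e](S)) → 6
  (π[g](R) ∪ π[g](ρ[g/e](S))) → 11
  ρ[e/g]((π[g](R) ∪ π[g](ρ[g/e](S)))) → 11
  γ[e; COUNT(*)→g](ρ[e/g]((π[g](R) ∪ π[g](ρ[g/e](S))))) → 8

== RESULT ==
e | g
1 | 3
2 | 2
3 | 1
4 | 1
5 | 1
7 | 1
8 | 1
9 | 1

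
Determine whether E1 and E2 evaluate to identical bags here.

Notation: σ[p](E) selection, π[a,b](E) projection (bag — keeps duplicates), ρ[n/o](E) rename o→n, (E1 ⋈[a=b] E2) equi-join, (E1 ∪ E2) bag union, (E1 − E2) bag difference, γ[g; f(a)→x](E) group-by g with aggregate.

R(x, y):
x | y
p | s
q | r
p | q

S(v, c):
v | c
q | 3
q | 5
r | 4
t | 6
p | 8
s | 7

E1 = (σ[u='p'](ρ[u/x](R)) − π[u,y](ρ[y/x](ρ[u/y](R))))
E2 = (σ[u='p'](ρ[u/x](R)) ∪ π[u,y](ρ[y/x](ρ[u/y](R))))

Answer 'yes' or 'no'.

E1 stepwise |·|:
  R → 3
  ρ[u/x](R) → 3
  σ[u='p'](ρ[u/x](R)) → 2
  R → 3
  ρ[u/y](R) → 3
  ρ[y/x](ρ[u/y](R)) → 3
  π[u,y](ρ[y/x](ρ[u/y](R))) → 3
  (σ[u='p'](ρ[u/x](R)) − π[u,y](ρ[y/x](ρ[u/y](R)))) → 2
E2 stepwise |·|:
  R → 3
  ρ[u/x](R) → 3
  σ[u='p'](ρ[u/x](R)) → 2
  R → 3
  ρ[u/y](R) → 3
  ρ[y/x](ρ[u/y](R)) → 3
  π[u,y](ρ[y/x](ρ[u/y](R))) → 3
  (σ[u='p'](ρ[u/x](R)) ∪ π[u,y](ρ[y/x](ρ[u/y](R)))) → 5

E1 result:
u | y
p | q
p | s
E2 result:
u | y
p | q
p | s
q | p
r | q
s | p
Witness: ('r', 'q') appears 0× in E1 but 1× in E2.

no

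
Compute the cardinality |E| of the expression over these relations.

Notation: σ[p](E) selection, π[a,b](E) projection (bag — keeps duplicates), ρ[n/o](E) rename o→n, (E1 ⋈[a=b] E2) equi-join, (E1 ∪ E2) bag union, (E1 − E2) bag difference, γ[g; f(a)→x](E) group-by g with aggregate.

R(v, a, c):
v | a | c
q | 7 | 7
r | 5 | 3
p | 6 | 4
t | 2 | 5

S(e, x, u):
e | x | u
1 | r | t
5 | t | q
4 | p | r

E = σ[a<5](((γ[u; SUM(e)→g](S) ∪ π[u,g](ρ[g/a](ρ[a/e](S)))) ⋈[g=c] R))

Per-node cardinality:
  S → 3
  γ[u; SUM(e)→g](S) → 3
  S → 3
  ρ[a/e](S) → 3
  ρ[g/a](ρ[a/e](S)) → 3
  π[u,g](ρ[g/a](ρ[a/e](S))) → 3
  (γ[u; SUM(e)→g](S) ∪ π[u,g](ρ[g/a](ρ[a/e](S)))) → 6
  R → 4
  ((γ[u; SUM(e)→g](S) ∪ π[u,g](ρ[g/a](ρ[a/e](S)))) ⋈[g=c] R) → 4
  σ[a<5](((γ[u; SUM(e)→g](S) ∪ π[u,g](ρ[g/a](ρ[a/e](S)))) ⋈[g=c] R)) → 2

|E| = 2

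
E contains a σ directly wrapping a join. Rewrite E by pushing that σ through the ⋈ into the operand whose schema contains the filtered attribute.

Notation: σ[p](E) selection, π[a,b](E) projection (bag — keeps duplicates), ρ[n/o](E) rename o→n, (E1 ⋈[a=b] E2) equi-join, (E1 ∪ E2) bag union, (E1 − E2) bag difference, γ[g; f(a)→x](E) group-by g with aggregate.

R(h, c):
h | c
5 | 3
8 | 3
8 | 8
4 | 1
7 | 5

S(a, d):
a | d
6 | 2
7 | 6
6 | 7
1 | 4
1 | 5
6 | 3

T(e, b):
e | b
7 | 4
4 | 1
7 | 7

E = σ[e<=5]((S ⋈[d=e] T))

σ filters on e, owned by the right side.
E' = (S ⋈[d=e] σ[e<=5](T))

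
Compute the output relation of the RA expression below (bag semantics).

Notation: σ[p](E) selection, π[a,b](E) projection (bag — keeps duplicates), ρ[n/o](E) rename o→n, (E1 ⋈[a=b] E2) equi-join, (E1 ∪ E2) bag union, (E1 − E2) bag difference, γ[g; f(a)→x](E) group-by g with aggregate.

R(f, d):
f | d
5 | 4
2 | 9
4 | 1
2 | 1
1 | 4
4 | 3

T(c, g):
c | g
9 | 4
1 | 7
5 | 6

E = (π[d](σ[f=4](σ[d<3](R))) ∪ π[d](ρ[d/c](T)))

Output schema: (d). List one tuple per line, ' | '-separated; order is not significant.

Row counts bottom-up:
  R → 6
  σ[d<3](R) → 2
  σ[f=4](σ[d<3](R)) → 1
  π[d](σ[f=4](σ[d<3](R))) → 1
  T → 3
  ρ[d/c](T) → 3
  π[d](ρ[d/c](T)) → 3
  (π[d](σ[f=4](σ[d<3](R))) ∪ π[d](ρ[d/c](T))) → 4

== RESULT ==
d
1
1
5
9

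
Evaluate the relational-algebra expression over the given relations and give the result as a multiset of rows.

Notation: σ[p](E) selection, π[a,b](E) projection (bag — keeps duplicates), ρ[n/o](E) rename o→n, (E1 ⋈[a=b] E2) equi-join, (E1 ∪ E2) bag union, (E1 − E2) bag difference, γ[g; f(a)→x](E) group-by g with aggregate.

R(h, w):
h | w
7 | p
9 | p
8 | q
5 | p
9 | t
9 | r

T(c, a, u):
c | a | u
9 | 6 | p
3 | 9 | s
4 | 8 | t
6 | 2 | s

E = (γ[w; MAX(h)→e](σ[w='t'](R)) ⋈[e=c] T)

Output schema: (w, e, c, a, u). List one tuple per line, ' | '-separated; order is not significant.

Stepwise |·|:
  R → 6
  σ[w='t'](R) → 1
  γ[w; MAX(h)→e](σ[w='t'](R)) → 1
  T → 4
  (γ[w; MAX(h)→e](σ[w='t'](R)) ⋈[e=c] T) → 1

== RESULT ==
w | e | c | a | u
t | 9 | 9 | 6 | p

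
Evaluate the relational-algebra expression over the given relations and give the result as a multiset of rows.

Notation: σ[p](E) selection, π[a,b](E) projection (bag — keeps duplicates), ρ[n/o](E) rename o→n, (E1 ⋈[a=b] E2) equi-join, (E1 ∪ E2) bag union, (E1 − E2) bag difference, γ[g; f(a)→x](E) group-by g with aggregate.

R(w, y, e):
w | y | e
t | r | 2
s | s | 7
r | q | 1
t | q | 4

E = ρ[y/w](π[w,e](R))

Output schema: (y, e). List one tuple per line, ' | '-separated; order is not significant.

Subexpression sizes:
  R → 4
  π[w,e](R) → 4
  ρ[y/w](π[w,e](R)) → 4

== RESULT ==
y | e
r | 1
s | 7
t | 2
t | 4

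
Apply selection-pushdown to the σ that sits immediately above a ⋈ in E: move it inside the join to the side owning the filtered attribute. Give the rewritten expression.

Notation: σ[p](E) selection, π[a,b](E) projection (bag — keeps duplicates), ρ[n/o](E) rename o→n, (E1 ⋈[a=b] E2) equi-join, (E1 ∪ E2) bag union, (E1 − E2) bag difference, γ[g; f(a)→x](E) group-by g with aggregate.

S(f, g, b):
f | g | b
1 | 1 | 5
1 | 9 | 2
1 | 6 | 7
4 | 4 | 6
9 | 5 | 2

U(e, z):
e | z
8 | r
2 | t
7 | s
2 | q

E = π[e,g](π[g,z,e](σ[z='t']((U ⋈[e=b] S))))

σ filters on z, owned by the left side.
E' = π[e,g](π[g,z,e]((σ[z='t'](U) ⋈[e=b] S)))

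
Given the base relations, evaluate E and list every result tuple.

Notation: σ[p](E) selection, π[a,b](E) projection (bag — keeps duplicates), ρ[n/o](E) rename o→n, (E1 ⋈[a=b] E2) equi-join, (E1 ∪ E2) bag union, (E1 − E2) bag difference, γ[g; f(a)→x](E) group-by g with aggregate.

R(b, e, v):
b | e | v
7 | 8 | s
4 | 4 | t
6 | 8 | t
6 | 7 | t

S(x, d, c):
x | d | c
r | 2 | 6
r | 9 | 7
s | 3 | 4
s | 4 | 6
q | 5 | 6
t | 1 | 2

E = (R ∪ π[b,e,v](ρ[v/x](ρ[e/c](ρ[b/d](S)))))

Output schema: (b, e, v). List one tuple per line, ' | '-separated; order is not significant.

Row counts bottom-up:
  R → 4
  S → 6
  ρ[b/d](S) → 6
  ρ[e/c](ρ[b/d](S)) → 6
  ρ[v/x](ρ[e/c](ρ[b/d](S))) → 6
  π[b,e,v](ρ[v/x](ρ[e/c](ρ[b/d](S)))) → 6
  (R ∪ π[b,e,v](ρ[v/x](ρ[e/c](ρ[b/d](S))))) → 10

== RESULT ==
b | e | v
1 | 2 | t
2 | 6 | r
3 | 4 | s
4 | 4 | t
4 | 6 | s
5 | 6 | q
6 | 7 | t
6 | 8 | t
7 | 8 | s
9 | 7 | r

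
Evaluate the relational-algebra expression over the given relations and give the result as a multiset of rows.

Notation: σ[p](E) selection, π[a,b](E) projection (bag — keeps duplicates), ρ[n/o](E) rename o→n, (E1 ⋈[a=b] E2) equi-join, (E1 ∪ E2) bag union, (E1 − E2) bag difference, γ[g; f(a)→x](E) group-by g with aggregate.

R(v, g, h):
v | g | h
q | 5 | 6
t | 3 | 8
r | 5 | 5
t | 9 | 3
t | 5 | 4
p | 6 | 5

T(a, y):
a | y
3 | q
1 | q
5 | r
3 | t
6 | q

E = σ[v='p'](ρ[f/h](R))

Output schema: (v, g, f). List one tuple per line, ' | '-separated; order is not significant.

Row counts bottom-up:
  R → 6
  ρ[f/h](R) → 6
  σ[v='p'](ρ[f/h](R)) → 1

== RESULT ==
v | g | f
p | 6 | 5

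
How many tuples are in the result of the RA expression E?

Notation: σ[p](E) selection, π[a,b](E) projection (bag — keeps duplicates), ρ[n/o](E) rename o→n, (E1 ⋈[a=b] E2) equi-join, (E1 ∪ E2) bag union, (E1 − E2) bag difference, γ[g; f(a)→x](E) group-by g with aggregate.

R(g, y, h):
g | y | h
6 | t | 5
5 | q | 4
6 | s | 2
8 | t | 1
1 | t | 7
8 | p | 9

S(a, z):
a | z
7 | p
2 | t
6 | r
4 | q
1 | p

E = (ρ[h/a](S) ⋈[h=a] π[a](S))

Stepwise |·|:
  S → 5
  ρ[h/a](S) → 5
  S → 5
  π[a](S) → 5
  (ρ[h/a](S) ⋈[h=a] π[a](S)) → 5

|E| = 5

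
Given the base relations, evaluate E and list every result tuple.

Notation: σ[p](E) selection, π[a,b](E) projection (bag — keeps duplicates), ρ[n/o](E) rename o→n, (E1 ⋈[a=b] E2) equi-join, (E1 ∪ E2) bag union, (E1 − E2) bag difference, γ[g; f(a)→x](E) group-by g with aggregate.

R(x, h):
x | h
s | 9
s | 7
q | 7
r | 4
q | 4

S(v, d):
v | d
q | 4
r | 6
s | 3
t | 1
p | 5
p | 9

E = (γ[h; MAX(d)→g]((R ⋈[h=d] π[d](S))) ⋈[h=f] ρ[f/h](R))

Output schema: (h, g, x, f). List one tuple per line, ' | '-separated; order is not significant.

Subexpression sizes:
  R → 5
  S → 6
  π[d](S) → 6
  (R ⋈[h=d] π[d](S)) → 3
  γ[h; MAX(d)→g]((R ⋈[h=d] π[d](S))) → 2
  R → 5
  ρ[f/h](R) → 5
  (γ[h; MAX(d)→g]((R ⋈[h=d] π[d](S))) ⋈[h=f] ρ[f/h](R)) → 3

== RESULT ==
h | g | x | f
4 | 4 | q | 4
4 | 4 | r | 4
9 | 9 | s | 9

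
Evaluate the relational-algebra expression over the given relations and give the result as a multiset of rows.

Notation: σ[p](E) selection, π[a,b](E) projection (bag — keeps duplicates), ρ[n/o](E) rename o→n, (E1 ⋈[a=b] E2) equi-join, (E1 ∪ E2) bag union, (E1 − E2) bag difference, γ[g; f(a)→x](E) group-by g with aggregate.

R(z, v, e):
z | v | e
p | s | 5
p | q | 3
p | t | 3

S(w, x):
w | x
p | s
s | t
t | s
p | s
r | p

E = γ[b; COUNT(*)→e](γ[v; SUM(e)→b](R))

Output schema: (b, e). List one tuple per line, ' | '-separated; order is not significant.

Per-node cardinality:
  R → 3
  γ[v; SUM(e)→b](R) → 3
  γ[b; COUNT(*)→e](γ[v; SUM(e)→b](R)) → 2

== RESULT ==
b | e
3 | 2
5 | 1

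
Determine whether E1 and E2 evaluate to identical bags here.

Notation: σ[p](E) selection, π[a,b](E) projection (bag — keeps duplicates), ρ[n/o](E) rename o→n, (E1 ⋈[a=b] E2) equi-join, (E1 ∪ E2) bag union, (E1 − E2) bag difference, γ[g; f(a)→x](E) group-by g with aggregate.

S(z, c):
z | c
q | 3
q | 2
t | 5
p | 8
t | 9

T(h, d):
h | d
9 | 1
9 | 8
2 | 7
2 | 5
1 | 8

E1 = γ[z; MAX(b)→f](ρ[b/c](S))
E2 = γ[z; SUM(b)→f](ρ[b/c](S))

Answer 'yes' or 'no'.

E1 row counts bottom-up:
  S → 5
  ρ[b/c](S) → 5
  γ[z; MAX(b)→f](ρ[b/c](S)) → 3
E2 row counts bottom-up:
  S → 5
  ρ[b/c](S) → 5
  γ[z; SUM(b)→f](ρ[b/c](S)) → 3

E1 result:
z | f
p | 8
q | 3
t | 9
E2 result:
z | f
p | 8
q | 5
t | 14
Witness: ('q', 5) appears 0× in E1 but 1× in E2.

no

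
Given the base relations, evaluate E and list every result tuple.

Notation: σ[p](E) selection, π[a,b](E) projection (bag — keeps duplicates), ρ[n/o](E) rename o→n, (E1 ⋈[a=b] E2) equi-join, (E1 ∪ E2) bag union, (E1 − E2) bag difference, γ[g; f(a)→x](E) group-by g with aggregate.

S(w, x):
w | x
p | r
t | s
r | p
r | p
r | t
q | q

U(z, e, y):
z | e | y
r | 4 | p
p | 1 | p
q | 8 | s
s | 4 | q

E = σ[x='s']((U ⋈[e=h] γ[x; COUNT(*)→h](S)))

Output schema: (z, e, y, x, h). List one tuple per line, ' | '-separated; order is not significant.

Stepwise |·|:
  U → 4
  S → 6
  γ[x; COUNT(*)→h](S) → 5
  (U ⋈[e=h] γ[x; COUNT(*)→h](S)) → 4
  σ[x='s']((U ⋈[e=h] γ[x; COUNT(*)→h](S))) → 1

== RESULT ==
z | e | y | x | h
p | 1 | p | s | 1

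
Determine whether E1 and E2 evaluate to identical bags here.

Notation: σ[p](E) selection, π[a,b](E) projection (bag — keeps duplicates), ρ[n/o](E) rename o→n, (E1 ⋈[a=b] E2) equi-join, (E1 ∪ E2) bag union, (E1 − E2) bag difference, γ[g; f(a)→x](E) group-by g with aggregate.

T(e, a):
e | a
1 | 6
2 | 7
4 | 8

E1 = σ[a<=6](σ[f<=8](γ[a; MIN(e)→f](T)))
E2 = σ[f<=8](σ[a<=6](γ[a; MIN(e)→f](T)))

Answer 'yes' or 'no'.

E1 subexpression sizes:
  T → 3
  γ[a; MIN(e)→f](T) → 3
  σ[f<=8](γ[a; MIN(e)→f](T)) → 3
  σ[a<=6](σ[f<=8](γ[a; MIN(e)→f](T))) → 1
E2 subexpression sizes:
  T → 3
  γ[a; MIN(e)→f](T) → 3
  σ[a<=6](γ[a; MIN(e)→f](T)) → 1
  σ[f<=8](σ[a<=6](γ[a; MIN(e)→f](T))) → 1

E1 and E2 produce the same multiset:
a | f
6 | 1

yes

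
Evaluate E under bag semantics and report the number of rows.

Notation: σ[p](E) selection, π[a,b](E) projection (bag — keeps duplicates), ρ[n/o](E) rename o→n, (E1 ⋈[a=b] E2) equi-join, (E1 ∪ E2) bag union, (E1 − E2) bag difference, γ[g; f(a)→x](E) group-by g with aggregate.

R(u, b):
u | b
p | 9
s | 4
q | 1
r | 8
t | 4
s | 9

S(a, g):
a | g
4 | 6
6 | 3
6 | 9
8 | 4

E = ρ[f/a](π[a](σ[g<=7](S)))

Per-node cardinality:
  S → 4
  σ[g<=7](S) → 3
  π[a](σ[g<=7](S)) → 3
  ρ[f/a](π[a](σ[g<=7](S))) → 3

|E| = 3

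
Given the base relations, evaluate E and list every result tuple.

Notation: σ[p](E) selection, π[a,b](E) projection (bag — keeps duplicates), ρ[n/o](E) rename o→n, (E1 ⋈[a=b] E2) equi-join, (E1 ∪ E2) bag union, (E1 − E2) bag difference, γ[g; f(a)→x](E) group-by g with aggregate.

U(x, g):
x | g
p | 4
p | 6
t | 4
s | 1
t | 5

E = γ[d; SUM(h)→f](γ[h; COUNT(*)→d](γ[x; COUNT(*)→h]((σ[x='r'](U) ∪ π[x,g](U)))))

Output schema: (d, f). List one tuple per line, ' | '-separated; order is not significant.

Subexpression sizes:
  U → 5
  σ[x='r'](U) → 0
  U → 5
  π[x,g](U) → 5
  (σ[x='r'](U) ∪ π[x,g](U)) → 5
  γ[x; COUNT(*)→h]((σ[x='r'](U) ∪ π[x,g](U))) → 3
  γ[h; COUNT(*)→d](γ[x; COUNT(*)→h]((σ[x='r'](U) ∪ π[x,g](U)))) → 2
  γ[d; SUM(h)→f](γ[h; COUNT(*)→d](γ[x; COUNT(*)→h]((σ[x='r'](U) ∪ π[x,g](U))))) → 2

== RESULT ==
d | f
1 | 1
2 | 2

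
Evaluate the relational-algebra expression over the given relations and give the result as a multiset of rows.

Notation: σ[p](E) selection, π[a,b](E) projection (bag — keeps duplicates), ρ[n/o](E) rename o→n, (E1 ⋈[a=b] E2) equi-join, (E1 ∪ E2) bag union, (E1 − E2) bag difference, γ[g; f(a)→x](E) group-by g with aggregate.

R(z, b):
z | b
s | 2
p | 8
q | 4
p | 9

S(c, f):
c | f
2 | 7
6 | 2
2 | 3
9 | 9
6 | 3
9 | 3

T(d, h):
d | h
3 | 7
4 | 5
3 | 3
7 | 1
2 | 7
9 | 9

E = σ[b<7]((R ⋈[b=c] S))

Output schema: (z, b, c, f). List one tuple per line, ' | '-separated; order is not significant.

Row counts bottom-up:
  R → 4
  S → 6
  (R ⋈[b=c] S) → 4
  σ[b<7]((R ⋈[b=c] S)) → 2

== RESULT ==
z | b | c | f
s | 2 | 2 | 3
s | 2 | 2 | 7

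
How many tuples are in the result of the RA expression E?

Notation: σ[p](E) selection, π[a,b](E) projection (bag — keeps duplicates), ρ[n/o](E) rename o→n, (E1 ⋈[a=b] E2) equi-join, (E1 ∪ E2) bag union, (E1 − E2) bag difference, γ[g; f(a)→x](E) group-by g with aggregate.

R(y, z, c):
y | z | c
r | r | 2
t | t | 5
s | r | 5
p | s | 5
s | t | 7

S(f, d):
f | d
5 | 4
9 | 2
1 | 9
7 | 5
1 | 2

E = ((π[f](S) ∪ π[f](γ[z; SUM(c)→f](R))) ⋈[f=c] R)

Per-node cardinality:
  S → 5
  π[f](S) → 5
  R → 5
  γ[z; SUM(c)→f](R) → 3
  π[f](γ[z; SUM(c)→f](R)) → 3
  (π[f](S) ∪ π[f](γ[z; SUM(c)→f](R))) → 8
  R → 5
  ((π[f](S) ∪ π[f](γ[z; SUM(c)→f](R))) ⋈[f=c] R) → 8

|E| = 8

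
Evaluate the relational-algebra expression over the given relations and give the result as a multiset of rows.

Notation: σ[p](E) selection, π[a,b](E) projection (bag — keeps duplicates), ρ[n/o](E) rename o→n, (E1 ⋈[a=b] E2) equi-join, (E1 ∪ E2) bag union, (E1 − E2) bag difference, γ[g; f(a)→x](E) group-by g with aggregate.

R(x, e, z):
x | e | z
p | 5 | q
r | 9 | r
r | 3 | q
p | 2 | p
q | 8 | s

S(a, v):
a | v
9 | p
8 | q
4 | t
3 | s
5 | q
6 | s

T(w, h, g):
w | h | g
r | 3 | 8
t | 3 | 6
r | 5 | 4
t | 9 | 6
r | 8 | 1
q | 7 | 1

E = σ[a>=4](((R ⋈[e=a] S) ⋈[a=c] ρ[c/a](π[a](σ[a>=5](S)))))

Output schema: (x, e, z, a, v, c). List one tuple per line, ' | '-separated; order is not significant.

Subexpression sizes:
  R → 5
  S → 6
  (R ⋈[e=a] S) → 4
  S → 6
  σ[a>=5](S) → 4
  π[a](σ[a>=5](S)) → 4
  ρ[c/a](π[a](σ[a>=5](S))) → 4
  ((R ⋈[e=a] S) ⋈[a=c] ρ[c/a](π[a](σ[a>=5](S)))) → 3
  σ[a>=4](((R ⋈[e=a] S) ⋈[a=c] ρ[c/a](π[a](σ[a>=5](S))))) → 3

== RESULT ==
x | e | z | a | v | c
p | 5 | q | 5 | q | 5
q | 8 | s | 8 | q | 8
r | 9 | r | 9 | p | 9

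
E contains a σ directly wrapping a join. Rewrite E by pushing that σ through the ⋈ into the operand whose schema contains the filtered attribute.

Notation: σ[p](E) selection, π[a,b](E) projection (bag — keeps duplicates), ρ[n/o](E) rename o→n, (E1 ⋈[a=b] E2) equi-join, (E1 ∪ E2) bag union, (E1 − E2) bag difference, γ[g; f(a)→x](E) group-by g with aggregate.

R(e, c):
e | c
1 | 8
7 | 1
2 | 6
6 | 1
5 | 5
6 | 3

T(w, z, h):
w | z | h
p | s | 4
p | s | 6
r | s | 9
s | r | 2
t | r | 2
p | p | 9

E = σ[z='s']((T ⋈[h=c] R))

σ filters on z, owned by the left side.
E' = (σ[z='s'](T) ⋈[h=c] R)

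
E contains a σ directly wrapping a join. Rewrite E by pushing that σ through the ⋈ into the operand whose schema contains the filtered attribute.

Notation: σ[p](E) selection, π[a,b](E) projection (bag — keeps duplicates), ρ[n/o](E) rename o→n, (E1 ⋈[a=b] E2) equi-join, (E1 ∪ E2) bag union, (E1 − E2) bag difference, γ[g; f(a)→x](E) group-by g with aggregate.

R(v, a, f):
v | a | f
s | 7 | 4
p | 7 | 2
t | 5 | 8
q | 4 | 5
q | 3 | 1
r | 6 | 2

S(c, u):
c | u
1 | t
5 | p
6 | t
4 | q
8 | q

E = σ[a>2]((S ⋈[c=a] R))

σ filters on a, owned by the right side.
E' = (S ⋈[c=a] σ[a>2](R))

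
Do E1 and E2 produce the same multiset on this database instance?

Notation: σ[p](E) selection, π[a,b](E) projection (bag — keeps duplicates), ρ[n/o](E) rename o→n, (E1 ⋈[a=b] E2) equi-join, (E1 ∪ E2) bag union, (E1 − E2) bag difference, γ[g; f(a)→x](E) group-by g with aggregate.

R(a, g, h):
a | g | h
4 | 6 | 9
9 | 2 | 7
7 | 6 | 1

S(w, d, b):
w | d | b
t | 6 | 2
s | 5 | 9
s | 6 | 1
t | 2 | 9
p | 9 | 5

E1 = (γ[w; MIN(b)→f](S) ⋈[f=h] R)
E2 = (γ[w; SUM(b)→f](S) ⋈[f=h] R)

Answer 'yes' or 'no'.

E1 per-node cardinality:
  S → 5
  γ[w; MIN(b)→f](S) → 3
  R → 3
  (γ[w; MIN(b)→f](S) ⋈[f=h] R) → 1
E2 per-node cardinality:
  S → 5
  γ[w; SUM(b)→f](S) → 3
  R → 3
  (γ[w; SUM(b)→f](S) ⋈[f=h] R) → 0

E1 result:
w | f | a | g | h
s | 1 | 7 | 6 | 1
E2 result:
w | f | a | g | h
(0 rows)
Witness: ('s', 1, 7, 6, 1) appears 1× in E1 but 0× in E2.

no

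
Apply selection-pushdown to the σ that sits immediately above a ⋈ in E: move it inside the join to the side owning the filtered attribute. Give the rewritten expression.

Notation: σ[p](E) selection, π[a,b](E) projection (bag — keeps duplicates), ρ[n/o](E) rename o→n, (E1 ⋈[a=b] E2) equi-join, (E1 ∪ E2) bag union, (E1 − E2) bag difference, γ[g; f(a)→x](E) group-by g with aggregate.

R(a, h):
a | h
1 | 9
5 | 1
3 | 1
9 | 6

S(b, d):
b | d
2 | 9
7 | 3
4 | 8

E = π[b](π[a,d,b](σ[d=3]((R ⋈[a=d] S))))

σ filters on d, owned by the right side.
E' = π[b](π[a,d,b]((R ⋈[a=d] σ[d=3](S))))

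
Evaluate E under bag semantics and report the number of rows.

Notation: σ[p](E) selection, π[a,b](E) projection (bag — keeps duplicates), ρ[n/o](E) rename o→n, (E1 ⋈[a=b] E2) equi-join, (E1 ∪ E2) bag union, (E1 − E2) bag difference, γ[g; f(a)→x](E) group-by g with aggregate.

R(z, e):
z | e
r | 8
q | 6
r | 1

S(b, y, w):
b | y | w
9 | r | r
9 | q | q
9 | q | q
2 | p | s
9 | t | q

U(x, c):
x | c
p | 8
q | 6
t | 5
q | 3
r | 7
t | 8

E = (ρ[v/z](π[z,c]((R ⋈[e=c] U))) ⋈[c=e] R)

Subexpression sizes:
  R → 3
  U → 6
  (R ⋈[e=c] U) → 3
  π[z,c]((R ⋈[e=c] U)) → 3
  ρ[v/z](π[z,c]((R ⋈[e=c] U))) → 3
  R → 3
  (ρ[v/z](π[z,c]((R ⋈[e=c] U))) ⋈[c=e] R) → 3

|E| = 3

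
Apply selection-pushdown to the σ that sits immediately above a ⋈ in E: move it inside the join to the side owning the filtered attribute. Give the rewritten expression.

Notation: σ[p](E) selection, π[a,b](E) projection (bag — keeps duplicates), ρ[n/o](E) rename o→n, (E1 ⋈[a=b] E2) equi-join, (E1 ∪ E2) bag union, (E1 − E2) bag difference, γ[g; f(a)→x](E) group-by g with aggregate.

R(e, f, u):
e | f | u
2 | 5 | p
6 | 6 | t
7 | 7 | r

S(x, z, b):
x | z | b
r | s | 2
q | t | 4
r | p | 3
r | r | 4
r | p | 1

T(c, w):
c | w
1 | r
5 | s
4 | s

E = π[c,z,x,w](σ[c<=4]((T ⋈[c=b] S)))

σ filters on c, owned by the left side.
E' = π[c,z,x,w]((σ[c<=4](T) ⋈[c=b] S))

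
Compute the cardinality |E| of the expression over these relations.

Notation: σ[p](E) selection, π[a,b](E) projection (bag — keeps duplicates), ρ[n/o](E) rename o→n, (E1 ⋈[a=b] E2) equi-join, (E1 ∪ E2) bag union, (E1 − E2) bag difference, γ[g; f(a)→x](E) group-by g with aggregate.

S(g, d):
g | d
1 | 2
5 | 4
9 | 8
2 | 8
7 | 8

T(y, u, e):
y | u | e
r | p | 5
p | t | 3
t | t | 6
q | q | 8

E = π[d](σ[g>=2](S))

Row counts bottom-up:
  S → 5
  σ[g>=2](S) → 4
  π[d](σ[g>=2](S)) → 4

|E| = 4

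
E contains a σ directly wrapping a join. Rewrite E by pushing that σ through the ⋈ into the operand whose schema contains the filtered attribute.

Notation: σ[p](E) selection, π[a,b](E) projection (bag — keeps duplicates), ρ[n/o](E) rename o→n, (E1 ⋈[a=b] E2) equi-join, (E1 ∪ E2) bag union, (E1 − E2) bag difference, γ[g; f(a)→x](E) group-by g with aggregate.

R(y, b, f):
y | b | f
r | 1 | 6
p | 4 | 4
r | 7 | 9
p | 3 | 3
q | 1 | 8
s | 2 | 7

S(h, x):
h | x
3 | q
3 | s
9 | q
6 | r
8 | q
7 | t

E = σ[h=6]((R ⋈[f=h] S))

σ filters on h, owned by the right side.
E' = (R ⋈[f=h] σ[h=6](S))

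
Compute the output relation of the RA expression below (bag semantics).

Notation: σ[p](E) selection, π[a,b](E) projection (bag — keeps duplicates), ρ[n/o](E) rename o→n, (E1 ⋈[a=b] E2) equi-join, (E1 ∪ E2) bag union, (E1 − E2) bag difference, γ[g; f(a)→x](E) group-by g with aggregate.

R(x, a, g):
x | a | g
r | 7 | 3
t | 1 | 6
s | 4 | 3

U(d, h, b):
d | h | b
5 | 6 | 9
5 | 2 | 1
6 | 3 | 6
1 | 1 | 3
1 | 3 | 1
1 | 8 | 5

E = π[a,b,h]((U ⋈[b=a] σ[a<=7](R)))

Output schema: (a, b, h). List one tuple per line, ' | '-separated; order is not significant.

Row counts bottom-up:
  U → 6
  R → 3
  σ[a<=7](R) → 3
  (U ⋈[b=a] σ[a<=7](R)) → 2
  π[a,b,h]((U ⋈[b=a] σ[a<=7](R))) → 2

== RESULT ==
a | b | h
1 | 1 | 2
1 | 1 | 3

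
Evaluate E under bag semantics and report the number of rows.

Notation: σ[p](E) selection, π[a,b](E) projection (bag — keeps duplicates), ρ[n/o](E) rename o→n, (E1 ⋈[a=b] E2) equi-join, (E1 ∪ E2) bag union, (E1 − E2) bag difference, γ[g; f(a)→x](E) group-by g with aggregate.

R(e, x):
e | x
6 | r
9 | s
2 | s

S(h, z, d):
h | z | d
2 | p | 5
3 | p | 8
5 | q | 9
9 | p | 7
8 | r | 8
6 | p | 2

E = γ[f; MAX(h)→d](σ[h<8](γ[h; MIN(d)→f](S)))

Per-node cardinality:
  S → 6
  γ[h; MIN(d)→f](S) → 6
  σ[h<8](γ[h; MIN(d)→f](S)) → 4
  γ[f; MAX(h)→d](σ[h<8](γ[h; MIN(d)→f](S))) → 4

|E| = 4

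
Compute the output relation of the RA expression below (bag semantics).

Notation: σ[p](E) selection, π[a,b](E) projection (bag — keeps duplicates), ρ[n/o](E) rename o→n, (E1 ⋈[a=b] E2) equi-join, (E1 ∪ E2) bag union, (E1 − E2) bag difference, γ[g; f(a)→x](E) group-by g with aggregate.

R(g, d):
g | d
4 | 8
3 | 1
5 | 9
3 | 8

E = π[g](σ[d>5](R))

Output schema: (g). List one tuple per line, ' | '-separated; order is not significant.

Row counts bottom-up:
  R → 4
  σ[d>5](R) → 3
  π[g](σ[d>5](R)) → 3

== RESULT ==
g
3
4
5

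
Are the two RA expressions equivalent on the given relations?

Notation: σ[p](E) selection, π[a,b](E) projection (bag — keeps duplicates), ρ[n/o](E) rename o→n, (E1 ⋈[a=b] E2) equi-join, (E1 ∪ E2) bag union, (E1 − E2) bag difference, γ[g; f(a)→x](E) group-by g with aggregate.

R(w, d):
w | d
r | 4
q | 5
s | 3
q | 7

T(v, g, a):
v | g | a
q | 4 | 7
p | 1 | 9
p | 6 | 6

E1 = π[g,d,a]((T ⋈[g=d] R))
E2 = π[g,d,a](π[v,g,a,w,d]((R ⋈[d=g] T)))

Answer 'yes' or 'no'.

E1 per-node cardinality:
  T → 3
  R → 4
  (T ⋈[g=d] R) → 1
  π[g,d,a]((T ⋈[g=d] R)) → 1
E2 per-node cardinality:
  R → 4
  T → 3
  (R ⋈[d=g] T) → 1
  π[v,g,a,w,d]((R ⋈[d=g] T)) → 1
  π[g,d,a](π[v,g,a,w,d]((R ⋈[d=g] T))) → 1

E1 and E2 produce the same multiset:
g | d | a
4 | 4 | 7

yes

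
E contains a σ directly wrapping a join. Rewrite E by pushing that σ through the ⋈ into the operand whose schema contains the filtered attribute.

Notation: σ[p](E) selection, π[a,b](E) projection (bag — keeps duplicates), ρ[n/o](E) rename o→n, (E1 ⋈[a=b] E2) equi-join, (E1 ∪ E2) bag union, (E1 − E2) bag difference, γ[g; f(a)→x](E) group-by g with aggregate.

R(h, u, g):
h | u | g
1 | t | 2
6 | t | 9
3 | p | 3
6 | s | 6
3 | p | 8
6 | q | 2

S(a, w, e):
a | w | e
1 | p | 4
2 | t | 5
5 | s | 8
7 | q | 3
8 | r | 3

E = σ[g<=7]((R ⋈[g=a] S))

σ filters on g, owned by the left side.
E' = (σ[g<=7](R) ⋈[g=a] S)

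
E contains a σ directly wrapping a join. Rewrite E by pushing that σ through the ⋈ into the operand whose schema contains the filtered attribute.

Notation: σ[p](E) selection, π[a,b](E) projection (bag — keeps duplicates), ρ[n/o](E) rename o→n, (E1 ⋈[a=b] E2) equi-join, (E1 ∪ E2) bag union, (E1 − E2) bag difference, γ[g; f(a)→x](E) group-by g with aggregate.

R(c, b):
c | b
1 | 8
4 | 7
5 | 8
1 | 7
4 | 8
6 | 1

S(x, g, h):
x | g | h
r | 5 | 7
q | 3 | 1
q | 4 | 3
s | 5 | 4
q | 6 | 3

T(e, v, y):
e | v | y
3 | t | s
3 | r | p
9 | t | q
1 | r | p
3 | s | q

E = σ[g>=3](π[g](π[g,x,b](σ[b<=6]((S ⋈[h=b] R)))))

σ filters on b, owned by the right side.
E' = σ[g>=3](π[g](π[g,x,b]((S ⋈[h=b] σ[b<=6](R)))))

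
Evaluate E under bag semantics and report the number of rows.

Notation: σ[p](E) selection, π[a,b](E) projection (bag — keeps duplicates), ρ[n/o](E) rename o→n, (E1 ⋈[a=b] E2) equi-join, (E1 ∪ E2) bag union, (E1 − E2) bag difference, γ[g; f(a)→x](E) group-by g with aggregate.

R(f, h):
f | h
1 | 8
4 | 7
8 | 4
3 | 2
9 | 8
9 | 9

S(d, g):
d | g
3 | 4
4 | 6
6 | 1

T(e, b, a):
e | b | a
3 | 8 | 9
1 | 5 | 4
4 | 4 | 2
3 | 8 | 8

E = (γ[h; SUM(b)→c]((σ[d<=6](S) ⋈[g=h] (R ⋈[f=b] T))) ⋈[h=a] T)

Subexpression sizes:
  S → 3
  σ[d<=6](S) → 3
  R → 6
  T → 4
  (R ⋈[f=b] T) → 3
  (σ[d<=6](S) ⋈[g=h] (R ⋈[f=b] T)) → 2
  γ[h; SUM(b)→c]((σ[d<=6](S) ⋈[g=h] (R ⋈[f=b] T))) → 1
  T → 4
  (γ[h; SUM(b)→c]((σ[d<=6](S) ⋈[g=h] (R ⋈[f=b] T))) ⋈[h=a] T) → 1

|E| = 1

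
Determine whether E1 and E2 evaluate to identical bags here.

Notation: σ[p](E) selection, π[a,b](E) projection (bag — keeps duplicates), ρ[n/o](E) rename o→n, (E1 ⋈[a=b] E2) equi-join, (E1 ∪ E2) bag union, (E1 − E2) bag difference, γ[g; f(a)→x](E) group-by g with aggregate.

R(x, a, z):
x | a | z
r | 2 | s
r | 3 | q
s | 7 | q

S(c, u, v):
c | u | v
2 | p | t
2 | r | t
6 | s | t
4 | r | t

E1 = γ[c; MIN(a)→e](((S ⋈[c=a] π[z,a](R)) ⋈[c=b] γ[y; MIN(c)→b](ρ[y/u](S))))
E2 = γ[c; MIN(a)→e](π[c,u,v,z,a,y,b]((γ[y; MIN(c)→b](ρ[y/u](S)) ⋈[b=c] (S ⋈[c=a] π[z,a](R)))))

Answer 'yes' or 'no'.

E1 row counts bottom-up:
  S → 4
  R → 3
  π[z,a](R) → 3
  (S ⋈[c=a] π[z,a](R)) → 2
  S → 4
  ρ[y/u](S) → 4
  γ[y; MIN(c)→b](ρ[y/u](S)) → 3
  ((S ⋈[c=a] π[z,a](R)) ⋈[c=b] γ[y; MIN(c)→b](ρ[y/u](S))) → 4
  γ[c; MIN(a)→e](((S ⋈[c=a] π[z,a](R)) ⋈[c=b] γ[y; MIN(c)→b](ρ[y/u](S)))) → 1
E2 row counts bottom-up:
  S → 4
  ρ[y/u](S) → 4
  γ[y; MIN(c)→b](ρ[y/u](S)) → 3
  S → 4
  R → 3
  π[z,a](R) → 3
  (S ⋈[c=a] π[z,a](R)) → 2
  (γ[y; MIN(c)→b](ρ[y/u](S)) ⋈[b=c] (S ⋈[c=a] π[z,a](R))) → 4
  π[c,u,v,z,a,y,b]((γ[y; MIN(c)→b](ρ[y/u](S)) ⋈[b=c] (S ⋈[c=a] π[z,a](R)))) → 4
  γ[c; MIN(a)→e](π[c,u,v,z,a,y,b]((γ[y; MIN(c)→b](ρ[y/u](S)) ⋈[b=c] (S ⋈[c=a] π[z,a](R))))) → 1

E1 and E2 produce the same multiset:
c | e
2 | 2

yes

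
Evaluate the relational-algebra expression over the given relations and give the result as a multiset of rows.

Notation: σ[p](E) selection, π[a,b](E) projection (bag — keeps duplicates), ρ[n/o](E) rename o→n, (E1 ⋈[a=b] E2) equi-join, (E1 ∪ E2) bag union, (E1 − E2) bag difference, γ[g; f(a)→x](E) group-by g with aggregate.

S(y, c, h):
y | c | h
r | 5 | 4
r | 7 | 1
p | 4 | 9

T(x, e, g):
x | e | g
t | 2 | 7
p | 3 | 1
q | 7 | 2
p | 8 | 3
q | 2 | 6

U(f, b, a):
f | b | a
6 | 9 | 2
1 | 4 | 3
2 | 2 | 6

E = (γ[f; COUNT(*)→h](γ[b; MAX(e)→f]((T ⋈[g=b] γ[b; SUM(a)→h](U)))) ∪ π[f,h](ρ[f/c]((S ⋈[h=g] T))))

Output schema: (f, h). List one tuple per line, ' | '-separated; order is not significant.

Subexpression sizes:
  T → 5
  U → 3
  γ[b; SUM(a)→h](U) → 3
  (T ⋈[g=b] γ[b; SUM(a)→h](U)) → 1
  γ[b; MAX(e)→f]((T ⋈[g=b] γ[b; SUM(a)→h](U))) → 1
  γ[f; COUNT(*)→h](γ[b; MAX(e)→f]((T ⋈[g=b] γ[b; SUM(a)→h](U)))) → 1
  S → 3
  T → 5
  (S ⋈[h=g] T) → 1
  ρ[f/c]((S ⋈[h=g] T)) → 1
  π[f,h](ρ[f/c]((S ⋈[h=g] T))) → 1
  (γ[f; COUNT(*)→h](γ[b; MAX(e)→f]((T ⋈[g=b] γ[b; SUM(a)→h](U)))) ∪ π[f,h](ρ[f/c]((S ⋈[h=g] T)))) → 2

== RESULT ==
f | h
7 | 1
7 | 1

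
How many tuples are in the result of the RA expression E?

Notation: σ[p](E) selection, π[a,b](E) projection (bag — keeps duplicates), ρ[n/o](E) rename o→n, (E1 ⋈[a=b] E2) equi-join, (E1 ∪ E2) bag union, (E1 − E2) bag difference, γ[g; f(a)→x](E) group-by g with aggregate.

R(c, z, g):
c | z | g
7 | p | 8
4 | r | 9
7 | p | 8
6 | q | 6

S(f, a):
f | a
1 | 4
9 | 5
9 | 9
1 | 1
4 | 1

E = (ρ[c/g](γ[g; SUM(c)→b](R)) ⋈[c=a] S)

Row counts bottom-up:
  R → 4
  γ[g; SUM(c)→b](R) → 3
  ρ[c/g](γ[g; SUM(c)→b](R)) → 3
  S → 5
  (ρ[c/g](γ[g; SUM(c)→b](R)) ⋈[c=a] S) → 1

|E| = 1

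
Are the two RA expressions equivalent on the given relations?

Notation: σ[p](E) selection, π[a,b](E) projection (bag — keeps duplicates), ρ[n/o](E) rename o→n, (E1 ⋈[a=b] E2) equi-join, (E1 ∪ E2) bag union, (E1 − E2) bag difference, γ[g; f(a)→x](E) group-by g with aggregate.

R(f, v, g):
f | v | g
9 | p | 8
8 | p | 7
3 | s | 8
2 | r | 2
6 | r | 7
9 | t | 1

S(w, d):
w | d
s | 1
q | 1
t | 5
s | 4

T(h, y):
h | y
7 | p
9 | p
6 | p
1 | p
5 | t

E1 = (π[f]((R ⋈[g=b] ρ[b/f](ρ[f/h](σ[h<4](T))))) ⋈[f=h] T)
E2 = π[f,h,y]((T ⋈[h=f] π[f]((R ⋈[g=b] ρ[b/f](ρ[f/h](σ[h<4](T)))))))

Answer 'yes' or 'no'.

E1 subexpression sizes:
  R → 6
  T → 5
  σ[h<4](T) → 1
  ρ[f/h](σ[h<4](T)) → 1
  ρ[b/f](ρ[f/h](σ[h<4](T))) → 1
  (R ⋈[g=b] ρ[b/f](ρ[f/h](σ[h<4](T)))) → 1
  π[f]((R ⋈[g=b] ρ[b/f](ρ[f/h](σ[h<4](T))))) → 1
  T → 5
  (π[f]((R ⋈[g=b] ρ[b/f](ρ[f/h](σ[h<4](T))))) ⋈[f=h] T) → 1
E2 subexpression sizes:
  T → 5
  R → 6
  T → 5
  σ[h<4](T) → 1
  ρ[f/h](σ[h<4](T)) → 1
  ρ[b/f](ρ[f/h](σ[h<4](T))) → 1
  (R ⋈[g=b] ρ[b/f](ρ[f/h](σ[h<4](T)))) → 1
  π[f]((R ⋈[g=b] ρ[b/f](ρ[f/h](σ[h<4](T))))) → 1
  (T ⋈[h=f] π[f]((R ⋈[g=b] ρ[b/f](ρ[f/h](σ[h<4](T)))))) → 1
  π[f,h,y]((T ⋈[h=f] π[f]((R ⋈[g=b] ρ[b/f](ρ[f/h](σ[h<4](T))))))) → 1

E1 and E2 produce the same multiset:
f | h | y
9 | 9 | p

yes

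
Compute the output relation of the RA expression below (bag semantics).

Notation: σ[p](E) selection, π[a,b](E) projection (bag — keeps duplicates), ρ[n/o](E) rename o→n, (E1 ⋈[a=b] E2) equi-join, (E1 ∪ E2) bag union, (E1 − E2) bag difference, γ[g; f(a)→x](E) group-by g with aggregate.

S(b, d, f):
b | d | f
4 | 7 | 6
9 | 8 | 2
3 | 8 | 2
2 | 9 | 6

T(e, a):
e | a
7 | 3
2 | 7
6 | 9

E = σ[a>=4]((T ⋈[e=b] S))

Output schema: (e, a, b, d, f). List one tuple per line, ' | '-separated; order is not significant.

Row counts bottom-up:
  T → 3
  S → 4
  (T ⋈[e=b] S) → 1
  σ[a>=4]((T ⋈[e=b] S)) → 1

== RESULT ==
e | a | b | d | f
2 | 7 | 2 | 9 | 6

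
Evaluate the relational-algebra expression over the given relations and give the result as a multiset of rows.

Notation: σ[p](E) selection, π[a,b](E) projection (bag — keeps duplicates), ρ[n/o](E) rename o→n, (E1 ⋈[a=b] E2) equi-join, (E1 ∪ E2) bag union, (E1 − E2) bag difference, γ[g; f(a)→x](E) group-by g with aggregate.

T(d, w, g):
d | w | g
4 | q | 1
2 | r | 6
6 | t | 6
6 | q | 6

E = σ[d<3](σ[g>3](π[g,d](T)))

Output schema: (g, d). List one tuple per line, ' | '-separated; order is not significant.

Row counts bottom-up:
  T → 4
  π[g,d](T) → 4
  σ[g>3](π[g,d](T)) → 3
  σ[d<3](σ[g>3](π[g,d](T))) → 1

== RESULT ==
g | d
6 | 2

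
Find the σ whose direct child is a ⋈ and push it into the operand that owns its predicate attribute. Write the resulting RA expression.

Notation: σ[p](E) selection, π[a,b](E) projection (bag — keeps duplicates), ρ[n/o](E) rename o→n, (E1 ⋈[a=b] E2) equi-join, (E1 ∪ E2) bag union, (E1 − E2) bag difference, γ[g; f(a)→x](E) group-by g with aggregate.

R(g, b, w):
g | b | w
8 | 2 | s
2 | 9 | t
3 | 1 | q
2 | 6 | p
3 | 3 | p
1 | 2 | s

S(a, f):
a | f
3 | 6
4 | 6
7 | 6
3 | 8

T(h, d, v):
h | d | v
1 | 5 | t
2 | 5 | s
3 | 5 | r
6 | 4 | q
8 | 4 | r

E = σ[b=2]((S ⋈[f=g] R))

σ filters on b, owned by the right side.
E' = (S ⋈[f=g] σ[b=2](R))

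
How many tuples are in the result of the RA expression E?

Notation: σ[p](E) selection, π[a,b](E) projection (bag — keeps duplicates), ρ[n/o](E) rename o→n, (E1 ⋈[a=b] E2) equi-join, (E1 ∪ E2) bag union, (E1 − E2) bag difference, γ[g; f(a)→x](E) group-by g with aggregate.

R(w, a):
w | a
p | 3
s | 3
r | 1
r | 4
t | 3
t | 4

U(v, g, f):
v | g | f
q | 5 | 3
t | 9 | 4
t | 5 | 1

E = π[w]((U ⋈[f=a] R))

Stepwise |·|:
  U → 3
  R → 6
  (U ⋈[f=a] R) → 6
  π[w]((U ⋈[f=a] R)) → 6

|E| = 6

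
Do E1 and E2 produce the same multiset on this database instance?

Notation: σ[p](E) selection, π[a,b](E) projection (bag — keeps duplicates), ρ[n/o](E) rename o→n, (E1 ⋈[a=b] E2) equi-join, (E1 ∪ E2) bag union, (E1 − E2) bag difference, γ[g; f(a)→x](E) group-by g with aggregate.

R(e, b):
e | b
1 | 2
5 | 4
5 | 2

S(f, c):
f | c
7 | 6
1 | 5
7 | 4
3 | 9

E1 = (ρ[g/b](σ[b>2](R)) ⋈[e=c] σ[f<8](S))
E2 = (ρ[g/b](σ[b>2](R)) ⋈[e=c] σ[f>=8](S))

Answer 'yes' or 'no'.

E1 stepwise |·|:
  R → 3
  σ[b>2](R) → 1
  ρ[g/b](σ[b>2](R)) → 1
  S → 4
  σ[f<8](S) → 4
  (ρ[g/b](σ[b>2](R)) ⋈[e=c] σ[f<8](S)) → 1
E2 stepwise |·|:
  R → 3
  σ[b>2](R) → 1
  ρ[g/b](σ[b>2](R)) → 1
  S → 4
  σ[f>=8](S) → 0
  (ρ[g/b](σ[b>2](R)) ⋈[e=c] σ[f>=8](S)) → 0

E1 result:
e | g | f | c
5 | 4 | 1 | 5
E2 result:
e | g | f | c
(0 rows)
Witness: (5, 4, 1, 5) appears 1× in E1 but 0× in E2.

no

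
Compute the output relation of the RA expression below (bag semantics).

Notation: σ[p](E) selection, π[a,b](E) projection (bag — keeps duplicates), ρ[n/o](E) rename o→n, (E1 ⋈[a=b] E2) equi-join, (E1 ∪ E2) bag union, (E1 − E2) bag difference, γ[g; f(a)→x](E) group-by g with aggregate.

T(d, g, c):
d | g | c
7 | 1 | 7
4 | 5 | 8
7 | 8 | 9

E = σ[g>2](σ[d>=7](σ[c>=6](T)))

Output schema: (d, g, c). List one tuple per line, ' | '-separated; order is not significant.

Row counts bottom-up:
  T → 3
  σ[c>=6](T) → 3
  σ[d>=7](σ[c>=6](T)) → 2
  σ[g>2](σ[d>=7](σ[c>=6](T))) → 1

== RESULT ==
d | g | c
7 | 8 | 9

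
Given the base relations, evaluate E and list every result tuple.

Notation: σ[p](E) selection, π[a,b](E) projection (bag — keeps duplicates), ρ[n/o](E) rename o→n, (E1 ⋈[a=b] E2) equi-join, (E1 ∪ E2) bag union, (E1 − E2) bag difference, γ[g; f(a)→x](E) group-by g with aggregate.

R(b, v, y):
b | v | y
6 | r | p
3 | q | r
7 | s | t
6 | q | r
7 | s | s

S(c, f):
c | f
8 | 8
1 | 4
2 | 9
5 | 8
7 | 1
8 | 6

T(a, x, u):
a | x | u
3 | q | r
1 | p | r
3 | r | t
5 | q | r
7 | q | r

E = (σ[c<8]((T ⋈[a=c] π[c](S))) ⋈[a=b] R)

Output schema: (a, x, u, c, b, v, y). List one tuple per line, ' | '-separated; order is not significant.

Stepwise |·|:
  T → 5
  S → 6
  π[c](S) → 6
  (T ⋈[a=c] π[c](S)) → 3
  σ[c<8]((T ⋈[a=c] π[c](S))) → 3
  R → 5
  (σ[c<8]((T ⋈[a=c] π[c](S))) ⋈[a=b] R) → 2

== RESULT ==
a | x | u | c | b | v | y
7 | q | r | 7 | 7 | s | s
7 | q | r | 7 | 7 | s | t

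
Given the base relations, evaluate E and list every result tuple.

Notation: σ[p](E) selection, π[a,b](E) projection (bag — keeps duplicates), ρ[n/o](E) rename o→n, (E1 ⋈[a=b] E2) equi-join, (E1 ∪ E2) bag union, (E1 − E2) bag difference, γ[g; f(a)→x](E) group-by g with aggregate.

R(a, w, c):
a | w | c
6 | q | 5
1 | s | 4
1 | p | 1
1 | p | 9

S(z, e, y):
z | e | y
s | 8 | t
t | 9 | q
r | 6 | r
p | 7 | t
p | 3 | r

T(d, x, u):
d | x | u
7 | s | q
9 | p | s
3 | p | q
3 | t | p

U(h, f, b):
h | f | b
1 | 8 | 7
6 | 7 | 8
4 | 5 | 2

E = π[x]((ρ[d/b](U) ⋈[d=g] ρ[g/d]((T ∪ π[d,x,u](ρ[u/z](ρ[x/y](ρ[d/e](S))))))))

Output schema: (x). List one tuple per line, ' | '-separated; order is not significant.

Row counts bottom-up:
  U → 3
  ρ[d/b](U) → 3
  T → 4
  S → 5
  ρ[d/e](S) → 5
  ρ[x/y](ρ[d/e](S)) → 5
  ρ[u/z](ρ[x/y](ρ[d/e](S))) → 5
  π[d,x,u](ρ[u/z](ρ[x/y](ρ[d/e](S)))) → 5
  (T ∪ π[d,x,u](ρ[u/z](ρ[x/y](ρ[d/e](S))))) → 9
  ρ[g/d]((T ∪ π[d,x,u](ρ[u/z](ρ[x/y](ρ[d/e](S)))))) → 9
  (ρ[d/b](U) ⋈[d=g] ρ[g/d]((T ∪ π[d,x,u](ρ[u/z](ρ[x/y](ρ[d/e](S))))))) → 3
  π[x]((ρ[d/b](U) ⋈[d=g] ρ[g/d]((T ∪ π[d,x,u](ρ[u/z](ρ[x/y](ρ[d/e](S)))))))) → 3

== RESULT ==
x
s
t
t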